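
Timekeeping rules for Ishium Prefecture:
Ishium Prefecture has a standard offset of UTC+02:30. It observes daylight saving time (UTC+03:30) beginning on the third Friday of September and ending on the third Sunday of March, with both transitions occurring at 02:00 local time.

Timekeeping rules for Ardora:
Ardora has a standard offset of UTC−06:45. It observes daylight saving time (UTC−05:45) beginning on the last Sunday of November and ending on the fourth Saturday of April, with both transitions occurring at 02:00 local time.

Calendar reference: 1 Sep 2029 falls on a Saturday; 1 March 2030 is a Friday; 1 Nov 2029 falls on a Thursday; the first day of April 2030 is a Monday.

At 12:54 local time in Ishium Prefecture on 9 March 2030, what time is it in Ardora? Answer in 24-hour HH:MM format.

03:39

1 September 2029 is a Saturday, so the first Friday is September 7 and the third is September 21.
1 March 2030 is a Friday, so the first Sunday is March 3 and the third is March 17.
9 March 2030 falls between 21 September 2029 and 17 March 2030, so daylight saving is in effect and Ishium Prefecture is at UTC+03:30.
12:54 Ishium Prefecture − 3h30m = 09:24 UTC.
1 November 2029 is a Thursday, so Sundays fall on 4, 11, 18, 25; the last is November 25.
1 April 2030 is a Monday, so the first Saturday is April 6 and the fourth is April 27.
At the standard offset (UTC−06:45), 09:24 UTC − 6h45m = 02:39 Ardora standard time.
The standard-time date in Ardora, 9 March 2030, lies within the daylight-saving period (25 November 2029 – 27 April 2030), so Ardora is on daylight time, UTC−05:45.
09:24 UTC − 5h45m = 03:39 Ardora.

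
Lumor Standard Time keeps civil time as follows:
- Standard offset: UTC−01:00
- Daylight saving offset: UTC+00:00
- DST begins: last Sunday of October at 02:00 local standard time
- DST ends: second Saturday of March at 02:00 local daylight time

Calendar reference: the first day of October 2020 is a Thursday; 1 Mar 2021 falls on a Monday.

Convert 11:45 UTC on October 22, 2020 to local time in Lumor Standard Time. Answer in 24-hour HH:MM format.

10:45

1 October 2020 is a Thursday, so Sundays fall on 4, 11, 18, 25; the last is October 25.
1 March 2021 is a Monday, so the first Saturday is March 6 and the second is March 13.
At the standard offset (UTC−01:00), 11:45 UTC − 1h = 10:45 Lumor Standard Time standard time.
The standard-time date in Lumor Standard Time, October 22, 2020, does not fall between 25 October 2020 and 13 March 2021, so daylight saving is not in effect and Lumor Standard Time is at UTC−01:00.
11:45 UTC − 1h = 10:45 local.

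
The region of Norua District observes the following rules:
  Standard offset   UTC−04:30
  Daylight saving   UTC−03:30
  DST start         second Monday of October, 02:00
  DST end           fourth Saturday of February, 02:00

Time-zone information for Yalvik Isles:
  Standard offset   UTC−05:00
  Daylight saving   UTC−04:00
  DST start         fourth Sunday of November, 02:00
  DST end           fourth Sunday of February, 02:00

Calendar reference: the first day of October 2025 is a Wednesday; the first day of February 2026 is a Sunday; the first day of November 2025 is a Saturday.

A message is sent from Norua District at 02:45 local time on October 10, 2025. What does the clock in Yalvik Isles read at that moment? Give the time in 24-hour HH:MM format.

02:15

1 October 2025 is a Wednesday, so the first Monday is October 6 and the second is October 13.
1 February 2026 is a Sunday, so the first Saturday is February 7 and the fourth is February 28.
October 10, 2025 does not fall between 13 October 2025 and 28 February 2026, so daylight saving is not in effect and Norua District is at UTC−04:30.
02:45 Norua District + 4h30m = 07:15 UTC.
1 November 2025 is a Saturday, so the first Sunday is November 2 and the fourth is November 23.
1 February 2026 is a Sunday, so the first Sunday is February 1 and the fourth is February 22.
At the standard offset (UTC−05:00), 07:15 UTC − 5h = 02:15 Yalvik Isles standard time.
Daylight saving runs 23 November 2025 – 22 February 2026; the standard-time date in Yalvik Isles, October 10, 2025, is outside that window, so Yalvik Isles is on standard time at UTC−05:00.
07:15 UTC − 5h = 02:15 Yalvik Isles.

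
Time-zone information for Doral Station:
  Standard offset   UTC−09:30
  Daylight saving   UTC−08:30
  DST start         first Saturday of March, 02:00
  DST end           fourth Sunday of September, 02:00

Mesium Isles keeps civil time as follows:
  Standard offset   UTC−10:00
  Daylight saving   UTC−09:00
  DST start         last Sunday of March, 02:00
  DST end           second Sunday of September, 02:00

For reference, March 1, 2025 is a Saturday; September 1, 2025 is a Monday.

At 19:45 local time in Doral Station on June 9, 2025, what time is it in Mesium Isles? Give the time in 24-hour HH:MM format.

19:15

1 March 2025 is a Saturday, so the first Saturday is March 1.
1 September 2025 is a Monday, so the first Sunday is September 7 and the fourth is September 28.
June 9, 2025 falls between 1 March and 28 September, so daylight saving is in effect and Doral Station is at UTC−08:30.
19:45 Doral Station + 8h30m = 04:15 UTC (rolling into the next day, 10 June 2025).
1 March 2025 is a Saturday, so Sundays fall on 2, 9, 16, 23, 30; the last is March 30.
1 September 2025 is a Monday, so the first Sunday is September 7 and the second is September 14.
At the standard offset (UTC−10:00), 04:15 UTC − 10h = 18:15 Mesium Isles standard time (rolling into the previous day, 9 June 2025).
The standard-time date in Mesium Isles, June 9, 2025, falls between 30 March and 14 September, so daylight saving is in effect and Mesium Isles is at UTC−09:00.
04:15 UTC − 9h = 19:15 Mesium Isles (rolling into the previous day, 9 June 2025).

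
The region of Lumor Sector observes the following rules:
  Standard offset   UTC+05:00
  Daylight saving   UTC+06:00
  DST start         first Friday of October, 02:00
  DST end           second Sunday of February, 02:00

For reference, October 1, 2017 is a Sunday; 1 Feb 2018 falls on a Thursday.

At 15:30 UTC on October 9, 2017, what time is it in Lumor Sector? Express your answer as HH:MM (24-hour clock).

21:30

1 October 2017 is a Sunday, so the first Friday is October 6.
1 February 2018 is a Thursday, so the first Sunday is February 4 and the second is February 11.
At the standard offset (UTC+05:00), 15:30 UTC + 5h = 20:30 Lumor Sector standard time.
The standard-time date in Lumor Sector, October 9, 2017, lies within the daylight-saving period (6 October 2017 – 11 February 2018), so Lumor Sector is on daylight time, UTC+06:00.
15:30 UTC + 6h = 21:30 local.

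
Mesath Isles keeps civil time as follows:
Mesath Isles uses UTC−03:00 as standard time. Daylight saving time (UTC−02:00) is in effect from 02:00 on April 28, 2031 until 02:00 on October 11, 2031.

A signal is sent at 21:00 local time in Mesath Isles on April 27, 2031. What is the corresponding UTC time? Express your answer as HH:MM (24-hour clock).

00:00

April 27, 2031 does not fall between 28 April and 11 October, so daylight saving is not in effect and Mesath Isles is at UTC−03:00.
21:00 local + 3h = 00:00 UTC (rolling into the next day, 28 April 2031).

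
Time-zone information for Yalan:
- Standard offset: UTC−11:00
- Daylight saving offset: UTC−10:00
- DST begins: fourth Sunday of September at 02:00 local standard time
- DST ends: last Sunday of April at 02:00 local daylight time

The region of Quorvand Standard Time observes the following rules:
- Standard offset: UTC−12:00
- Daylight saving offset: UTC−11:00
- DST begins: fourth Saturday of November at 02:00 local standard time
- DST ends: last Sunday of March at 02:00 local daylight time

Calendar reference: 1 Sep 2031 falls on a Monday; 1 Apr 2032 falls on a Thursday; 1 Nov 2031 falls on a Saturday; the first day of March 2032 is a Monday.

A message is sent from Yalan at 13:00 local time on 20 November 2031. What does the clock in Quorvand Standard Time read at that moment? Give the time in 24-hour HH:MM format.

11:00

1 September 2031 is a Monday, so the first Sunday is September 7 and the fourth is September 28.
1 April 2032 is a Thursday, so Sundays fall on 4, 11, 18, 25; the last is April 25.
Daylight saving runs 28 September 2031 – 25 April 2032; 20 November 2031 is inside that window, so Yalan is at UTC−10:00.
13:00 Yalan + 10h = 23:00 UTC.
1 November 2031 is a Saturday, so the first Saturday is November 1 and the fourth is November 22.
1 March 2032 is a Monday, so Sundays fall on 7, 14, 21, 28; the last is March 28.
At the standard offset (UTC−12:00), 23:00 UTC − 12h = 11:00 Quorvand Standard Time standard time.
The standard-time date in Quorvand Standard Time, 20 November 2031, does not fall between 22 November 2031 and 28 March 2032, so daylight saving is not in effect and Quorvand Standard Time is at UTC−12:00.
23:00 UTC − 12h = 11:00 Quorvand Standard Time.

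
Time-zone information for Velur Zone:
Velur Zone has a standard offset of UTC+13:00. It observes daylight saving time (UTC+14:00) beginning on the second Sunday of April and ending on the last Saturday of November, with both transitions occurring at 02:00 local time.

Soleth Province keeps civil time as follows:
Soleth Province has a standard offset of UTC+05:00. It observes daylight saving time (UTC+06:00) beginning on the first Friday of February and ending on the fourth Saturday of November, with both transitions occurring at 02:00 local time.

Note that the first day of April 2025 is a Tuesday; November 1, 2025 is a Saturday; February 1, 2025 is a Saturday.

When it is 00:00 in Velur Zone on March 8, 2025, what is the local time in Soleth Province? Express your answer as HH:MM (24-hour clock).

17:00

1 April 2025 is a Tuesday, so the first Sunday is April 6 and the second is April 13.
1 November 2025 is a Saturday, so Saturdays fall on 1, 8, 15, 22, 29; the last is November 29.
March 8, 2025 is outside the daylight-saving period (13 April – 29 November), so Velur Zone is on standard time, UTC+13:00.
00:00 Velur Zone − 13h = 11:00 UTC (rolling into the previous day, 7 March 2025).
1 February 2025 is a Saturday, so the first Friday is February 7.
1 November 2025 is a Saturday, so the first Saturday is November 1 and the fourth is November 22.
At the standard offset (UTC+05:00), 11:00 UTC + 5h = 16:00 Soleth Province standard time.
The standard-time date in Soleth Province, March 7, 2025, falls between 7 February and 22 November, so daylight saving is in effect and Soleth Province is at UTC+06:00.
11:00 UTC + 6h = 17:00 Soleth Province.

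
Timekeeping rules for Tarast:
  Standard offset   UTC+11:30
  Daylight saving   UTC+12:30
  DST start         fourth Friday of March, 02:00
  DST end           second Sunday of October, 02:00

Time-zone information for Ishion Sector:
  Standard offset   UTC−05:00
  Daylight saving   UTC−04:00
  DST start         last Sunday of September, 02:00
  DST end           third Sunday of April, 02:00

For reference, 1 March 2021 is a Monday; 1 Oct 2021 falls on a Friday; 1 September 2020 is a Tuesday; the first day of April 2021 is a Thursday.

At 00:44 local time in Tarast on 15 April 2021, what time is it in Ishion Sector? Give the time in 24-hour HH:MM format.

08:14

1 March 2021 is a Monday, so the first Friday is March 5 and the fourth is March 26.
1 October 2021 is a Friday, so the first Sunday is October 3 and the second is October 10.
15 April 2021 falls between 26 March and 10 October, so daylight saving is in effect and Tarast is at UTC+12:30.
00:44 Tarast − 12h30m = 12:14 UTC (rolling into the previous day, 14 April 2021).
1 September 2020 is a Tuesday, so Sundays fall on 6, 13, 20, 27; the last is September 27.
1 April 2021 is a Thursday, so the first Sunday is April 4 and the third is April 18.
At the standard offset (UTC−05:00), 12:14 UTC − 5h = 07:14 Ishion Sector standard time.
Daylight saving runs 27 September 2020 – 18 April 2021; the standard-time date in Ishion Sector, 14 April 2021, is inside that window, so Ishion Sector is at UTC−04:00.
12:14 UTC − 4h = 08:14 Ishion Sector.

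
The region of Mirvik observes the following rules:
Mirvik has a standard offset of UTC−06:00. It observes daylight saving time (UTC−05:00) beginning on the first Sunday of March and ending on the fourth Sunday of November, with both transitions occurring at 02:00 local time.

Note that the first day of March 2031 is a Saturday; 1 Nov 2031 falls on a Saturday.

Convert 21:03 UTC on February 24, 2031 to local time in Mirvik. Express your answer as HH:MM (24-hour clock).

1 March 2031 is a Saturday, so the first Sunday is March 2.
1 November 2031 is a Saturday, so the first Sunday is November 2 and the fourth is November 23.
At the standard offset (UTC−06:00), 21:03 UTC − 6h = 15:03 Mirvik standard time.
The standard-time date in Mirvik, February 24, 2031, is outside the daylight-saving period (2 March – 23 November), so Mirvik is on standard time, UTC−06:00.
21:03 UTC − 6h = 15:03 local.

15:03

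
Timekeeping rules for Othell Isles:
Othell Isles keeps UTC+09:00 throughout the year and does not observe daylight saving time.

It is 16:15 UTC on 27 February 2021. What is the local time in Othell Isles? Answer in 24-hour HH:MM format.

01:15

Othell Isles has no daylight saving, so its offset is UTC+09:00 year-round.
16:15 UTC + 9h = 01:15 local (rolling into the next day, 28 February 2021).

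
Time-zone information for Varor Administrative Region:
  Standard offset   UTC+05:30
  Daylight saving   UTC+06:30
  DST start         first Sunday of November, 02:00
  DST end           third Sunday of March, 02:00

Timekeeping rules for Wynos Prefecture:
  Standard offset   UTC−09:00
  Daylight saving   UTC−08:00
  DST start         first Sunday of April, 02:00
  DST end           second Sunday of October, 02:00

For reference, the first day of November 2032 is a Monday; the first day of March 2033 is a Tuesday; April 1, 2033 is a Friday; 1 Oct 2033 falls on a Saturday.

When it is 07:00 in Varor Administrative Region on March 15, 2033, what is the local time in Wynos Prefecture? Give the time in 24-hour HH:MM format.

15:30

1 November 2032 is a Monday, so the first Sunday is November 7.
1 March 2033 is a Tuesday, so the first Sunday is March 6 and the third is March 20.
March 15, 2033 falls between 7 November 2032 and 20 March 2033, so daylight saving is in effect and Varor Administrative Region is at UTC+06:30.
07:00 Varor Administrative Region − 6h30m = 00:30 UTC.
1 April 2033 is a Friday, so the first Sunday is April 3.
1 October 2033 is a Saturday, so the first Sunday is October 2 and the second is October 9.
At the standard offset (UTC−09:00), 00:30 UTC − 9h = 15:30 Wynos Prefecture standard time (rolling into the previous day, 14 March 2033).
Daylight saving runs 3 April – 9 October; the standard-time date in Wynos Prefecture, March 14, 2033, is outside that window, so Wynos Prefecture is on standard time at UTC−09:00.
00:30 UTC − 9h = 15:30 Wynos Prefecture (rolling into the previous day, 14 March 2033).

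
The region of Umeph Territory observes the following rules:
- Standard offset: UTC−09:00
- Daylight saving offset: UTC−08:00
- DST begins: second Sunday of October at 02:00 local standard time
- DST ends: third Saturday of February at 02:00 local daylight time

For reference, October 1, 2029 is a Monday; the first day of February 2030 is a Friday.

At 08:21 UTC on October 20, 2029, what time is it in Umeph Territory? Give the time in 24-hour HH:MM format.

00:21

1 October 2029 is a Monday, so the first Sunday is October 7 and the second is October 14.
1 February 2030 is a Friday, so the first Saturday is February 2 and the third is February 16.
At the standard offset (UTC−09:00), 08:21 UTC − 9h = 23:21 Umeph Territory standard time (rolling into the previous day, 19 October 2029).
The standard-time date in Umeph Territory, October 19, 2029, falls between 14 October 2029 and 16 February 2030, so daylight saving is in effect and Umeph Territory is at UTC−08:00.
08:21 UTC − 8h = 00:21 local.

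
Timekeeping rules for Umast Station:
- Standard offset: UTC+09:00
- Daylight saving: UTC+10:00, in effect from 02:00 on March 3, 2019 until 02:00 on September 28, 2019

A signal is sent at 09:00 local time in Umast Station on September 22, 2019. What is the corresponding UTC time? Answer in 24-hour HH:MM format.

September 22, 2019 falls between 3 March and 28 September, so daylight saving is in effect and Umast Station is at UTC+10:00.
09:00 local − 10h = 23:00 UTC (rolling into the previous day, 21 September 2019).

23:00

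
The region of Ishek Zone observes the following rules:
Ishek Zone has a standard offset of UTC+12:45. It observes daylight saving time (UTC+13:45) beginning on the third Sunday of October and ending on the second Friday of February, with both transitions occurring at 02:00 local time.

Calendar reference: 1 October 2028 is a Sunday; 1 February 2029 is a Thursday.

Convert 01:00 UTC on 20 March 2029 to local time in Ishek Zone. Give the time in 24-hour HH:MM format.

13:45

1 October 2028 is a Sunday, so the first Sunday is October 1 and the third is October 15.
1 February 2029 is a Thursday, so the first Friday is February 2 and the second is February 9.
At the standard offset (UTC+12:45), 01:00 UTC + 12h45m = 13:45 Ishek Zone standard time.
The standard-time date in Ishek Zone, 20 March 2029, does not fall between 15 October 2028 and 9 February 2029, so daylight saving is not in effect and Ishek Zone is at UTC+12:45.
01:00 UTC + 12h45m = 13:45 local.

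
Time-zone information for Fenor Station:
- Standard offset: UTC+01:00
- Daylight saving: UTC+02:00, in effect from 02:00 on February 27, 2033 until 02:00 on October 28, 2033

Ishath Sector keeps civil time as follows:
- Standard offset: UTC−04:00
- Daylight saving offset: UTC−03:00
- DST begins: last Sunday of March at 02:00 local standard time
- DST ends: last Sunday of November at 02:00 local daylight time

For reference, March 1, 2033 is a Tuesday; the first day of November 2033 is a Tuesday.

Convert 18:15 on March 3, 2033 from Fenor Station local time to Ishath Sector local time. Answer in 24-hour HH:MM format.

12:15

Daylight saving runs 27 February – 28 October; March 3, 2033 is inside that window, so Fenor Station is at UTC+02:00.
18:15 Fenor Station − 2h = 16:15 UTC.
1 March 2033 is a Tuesday, so Sundays fall on 6, 13, 20, 27; the last is March 27.
1 November 2033 is a Tuesday, so Sundays fall on 6, 13, 20, 27; the last is November 27.
At the standard offset (UTC−04:00), 16:15 UTC − 4h = 12:15 Ishath Sector standard time.
The standard-time date in Ishath Sector, March 3, 2033, does not fall between 27 March and 27 November, so daylight saving is not in effect and Ishath Sector is at UTC−04:00.
16:15 UTC − 4h = 12:15 Ishath Sector.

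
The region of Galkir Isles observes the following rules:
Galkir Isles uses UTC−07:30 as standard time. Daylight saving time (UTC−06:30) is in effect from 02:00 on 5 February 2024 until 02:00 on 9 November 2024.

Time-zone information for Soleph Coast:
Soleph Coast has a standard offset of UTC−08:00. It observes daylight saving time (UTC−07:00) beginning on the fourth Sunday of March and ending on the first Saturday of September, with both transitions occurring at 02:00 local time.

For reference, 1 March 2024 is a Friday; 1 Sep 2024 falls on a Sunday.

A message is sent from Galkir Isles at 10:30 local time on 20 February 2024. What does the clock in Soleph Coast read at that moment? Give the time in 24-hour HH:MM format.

Daylight saving runs 5 February – 9 November; 20 February 2024 is inside that window, so Galkir Isles is at UTC−06:30.
10:30 Galkir Isles + 6h30m = 17:00 UTC.
1 March 2024 is a Friday, so the first Sunday is March 3 and the fourth is March 24.
1 September 2024 is a Sunday, so the first Saturday is September 7.
At the standard offset (UTC−08:00), 17:00 UTC − 8h = 09:00 Soleph Coast standard time.
Daylight saving runs 24 March – 7 September; the standard-time date in Soleph Coast, 20 February 2024, is outside that window, so Soleph Coast is on standard time at UTC−08:00.
17:00 UTC − 8h = 09:00 Soleph Coast.

09:00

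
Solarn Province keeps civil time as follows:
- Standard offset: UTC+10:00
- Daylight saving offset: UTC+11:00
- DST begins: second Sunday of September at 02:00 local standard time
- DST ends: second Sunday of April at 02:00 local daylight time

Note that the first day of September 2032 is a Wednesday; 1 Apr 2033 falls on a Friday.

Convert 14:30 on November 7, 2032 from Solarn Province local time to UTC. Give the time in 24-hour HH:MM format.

03:30

1 September 2032 is a Wednesday, so the first Sunday is September 5 and the second is September 12.
1 April 2033 is a Friday, so the first Sunday is April 3 and the second is April 10.
November 7, 2032 falls between 12 September 2032 and 10 April 2033, so daylight saving is in effect and Solarn Province is at UTC+11:00.
14:30 local − 11h = 03:30 UTC.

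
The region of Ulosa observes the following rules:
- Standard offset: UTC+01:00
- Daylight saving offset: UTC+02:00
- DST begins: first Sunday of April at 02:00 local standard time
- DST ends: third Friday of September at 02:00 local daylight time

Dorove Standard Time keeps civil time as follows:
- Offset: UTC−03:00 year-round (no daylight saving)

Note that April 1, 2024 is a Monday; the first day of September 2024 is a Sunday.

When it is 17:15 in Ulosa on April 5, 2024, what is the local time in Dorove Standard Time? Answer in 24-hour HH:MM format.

1 April 2024 is a Monday, so the first Sunday is April 7.
1 September 2024 is a Sunday, so the first Friday is September 6 and the third is September 20.
April 5, 2024 is outside the daylight-saving period (7 April – 20 September), so Ulosa is on standard time, UTC+01:00.
17:15 Ulosa − 1h = 16:15 UTC.
Dorove Standard Time stays on UTC−03:00 all year.
16:15 UTC − 3h = 13:15 Dorove Standard Time.

13:15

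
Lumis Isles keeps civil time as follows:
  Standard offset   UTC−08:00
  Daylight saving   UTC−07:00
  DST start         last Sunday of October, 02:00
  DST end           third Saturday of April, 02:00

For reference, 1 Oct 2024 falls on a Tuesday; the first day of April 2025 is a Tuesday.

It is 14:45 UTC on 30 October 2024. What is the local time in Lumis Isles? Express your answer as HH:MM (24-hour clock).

07:45

1 October 2024 is a Tuesday, so Sundays fall on 6, 13, 20, 27; the last is October 27.
1 April 2025 is a Tuesday, so the first Saturday is April 5 and the third is April 19.
At the standard offset (UTC−08:00), 14:45 UTC − 8h = 06:45 Lumis Isles standard time.
The standard-time date in Lumis Isles, 30 October 2024, lies within the daylight-saving period (27 October 2024 – 19 April 2025), so Lumis Isles is on daylight time, UTC−07:00.
14:45 UTC − 7h = 07:45 local.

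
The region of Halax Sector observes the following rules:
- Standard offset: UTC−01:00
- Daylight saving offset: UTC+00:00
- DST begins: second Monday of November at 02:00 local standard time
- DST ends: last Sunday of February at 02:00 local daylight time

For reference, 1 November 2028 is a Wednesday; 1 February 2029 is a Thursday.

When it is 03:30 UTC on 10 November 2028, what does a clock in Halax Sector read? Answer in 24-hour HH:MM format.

02:30

1 November 2028 is a Wednesday, so the first Monday is November 6 and the second is November 13.
1 February 2029 is a Thursday, so Sundays fall on 4, 11, 18, 25; the last is February 25.
At the standard offset (UTC−01:00), 03:30 UTC − 1h = 02:30 Halax Sector standard time.
The standard-time date in Halax Sector, 10 November 2028, does not fall between 13 November 2028 and 25 February 2029, so daylight saving is not in effect and Halax Sector is at UTC−01:00.
03:30 UTC − 1h = 02:30 local.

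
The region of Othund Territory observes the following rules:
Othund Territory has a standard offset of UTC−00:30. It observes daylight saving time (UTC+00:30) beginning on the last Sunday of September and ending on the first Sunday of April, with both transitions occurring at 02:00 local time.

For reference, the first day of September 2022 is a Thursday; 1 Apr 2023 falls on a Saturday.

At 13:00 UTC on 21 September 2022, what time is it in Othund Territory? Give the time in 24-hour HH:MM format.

12:30

1 September 2022 is a Thursday, so Sundays fall on 4, 11, 18, 25; the last is September 25.
1 April 2023 is a Saturday, so the first Sunday is April 2.
At the standard offset (UTC−00:30), 13:00 UTC − 0h30m = 12:30 Othund Territory standard time.
The standard-time date in Othund Territory, 21 September 2022, does not fall between 25 September 2022 and 2 April 2023, so daylight saving is not in effect and Othund Territory is at UTC−00:30.
13:00 UTC − 0h30m = 12:30 local.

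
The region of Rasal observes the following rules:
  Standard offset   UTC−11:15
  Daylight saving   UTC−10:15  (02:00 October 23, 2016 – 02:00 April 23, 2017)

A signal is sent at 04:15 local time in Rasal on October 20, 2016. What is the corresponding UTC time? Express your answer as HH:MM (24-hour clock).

15:30

Daylight saving runs 23 October 2016 – 23 April 2017; October 20, 2016 is outside that window, so Rasal is on standard time at UTC−11:15.
04:15 local + 11h15m = 15:30 UTC.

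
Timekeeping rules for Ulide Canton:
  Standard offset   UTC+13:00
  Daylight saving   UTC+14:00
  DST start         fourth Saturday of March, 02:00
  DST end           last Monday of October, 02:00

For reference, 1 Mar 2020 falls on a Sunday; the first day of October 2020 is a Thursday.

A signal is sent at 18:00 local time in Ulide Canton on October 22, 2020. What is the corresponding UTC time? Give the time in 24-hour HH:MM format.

04:00

1 March 2020 is a Sunday, so the first Saturday is March 7 and the fourth is March 28.
1 October 2020 is a Thursday, so Mondays fall on 5, 12, 19, 26; the last is October 26.
Daylight saving runs 28 March – 26 October; October 22, 2020 is inside that window, so Ulide Canton is at UTC+14:00.
18:00 local − 14h = 04:00 UTC.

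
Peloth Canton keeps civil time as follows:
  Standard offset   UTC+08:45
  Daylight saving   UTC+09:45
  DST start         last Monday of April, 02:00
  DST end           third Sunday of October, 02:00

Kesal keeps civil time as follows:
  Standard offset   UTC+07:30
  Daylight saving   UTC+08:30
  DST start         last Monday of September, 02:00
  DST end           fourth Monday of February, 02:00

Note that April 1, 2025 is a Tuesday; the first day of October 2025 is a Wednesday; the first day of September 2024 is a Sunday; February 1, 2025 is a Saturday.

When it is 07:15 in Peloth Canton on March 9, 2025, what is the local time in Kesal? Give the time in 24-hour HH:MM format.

1 April 2025 is a Tuesday, so Mondays fall on 7, 14, 21, 28; the last is April 28.
1 October 2025 is a Wednesday, so the first Sunday is October 5 and the third is October 19.
Daylight saving runs 28 April – 19 October; March 9, 2025 is outside that window, so Peloth Canton is on standard time at UTC+08:45.
07:15 Peloth Canton − 8h45m = 22:30 UTC (rolling into the previous day, 8 March 2025).
1 September 2024 is a Sunday, so Mondays fall on 2, 9, 16, 23, 30; the last is September 30.
1 February 2025 is a Saturday, so the first Monday is February 3 and the fourth is February 24.
At the standard offset (UTC+07:30), 22:30 UTC + 7h30m = 06:00 Kesal standard time (rolling into the next day, 9 March 2025).
The standard-time date in Kesal, March 9, 2025, does not fall between 30 September 2024 and 24 February 2025, so daylight saving is not in effect and Kesal is at UTC+07:30.
22:30 UTC + 7h30m = 06:00 Kesal (rolling into the next day, 9 March 2025).

06:00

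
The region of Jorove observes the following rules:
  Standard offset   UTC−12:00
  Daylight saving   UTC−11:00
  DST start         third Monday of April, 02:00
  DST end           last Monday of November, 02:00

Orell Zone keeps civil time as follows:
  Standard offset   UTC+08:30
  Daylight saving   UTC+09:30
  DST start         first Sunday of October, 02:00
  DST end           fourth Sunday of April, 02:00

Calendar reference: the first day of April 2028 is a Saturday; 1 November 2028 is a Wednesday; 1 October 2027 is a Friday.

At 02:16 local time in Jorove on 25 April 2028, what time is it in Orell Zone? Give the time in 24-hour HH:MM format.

21:46

1 April 2028 is a Saturday, so the first Monday is April 3 and the third is April 17.
1 November 2028 is a Wednesday, so Mondays fall on 6, 13, 20, 27; the last is November 27.
25 April 2028 falls between 17 April and 27 November, so daylight saving is in effect and Jorove is at UTC−11:00.
02:16 Jorove + 11h = 13:16 UTC.
1 October 2027 is a Friday, so the first Sunday is October 3.
1 April 2028 is a Saturday, so the first Sunday is April 2 and the fourth is April 23.
At the standard offset (UTC+08:30), 13:16 UTC + 8h30m = 21:46 Orell Zone standard time.
The standard-time date in Orell Zone, 25 April 2028, is outside the daylight-saving period (3 October 2027 – 23 April 2028), so Orell Zone is on standard time, UTC+08:30.
13:16 UTC + 8h30m = 21:46 Orell Zone.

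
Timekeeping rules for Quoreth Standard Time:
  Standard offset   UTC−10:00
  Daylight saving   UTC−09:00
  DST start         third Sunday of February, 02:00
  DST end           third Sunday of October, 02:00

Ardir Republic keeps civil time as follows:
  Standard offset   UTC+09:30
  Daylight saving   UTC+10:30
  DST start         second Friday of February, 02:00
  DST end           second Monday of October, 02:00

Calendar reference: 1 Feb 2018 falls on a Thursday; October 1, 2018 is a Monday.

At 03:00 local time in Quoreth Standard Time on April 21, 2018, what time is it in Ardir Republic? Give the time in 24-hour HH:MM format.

1 February 2018 is a Thursday, so the first Sunday is February 4 and the third is February 18.
1 October 2018 is a Monday, so the first Sunday is October 7 and the third is October 21.
April 21, 2018 lies within the daylight-saving period (18 February – 21 October), so Quoreth Standard Time is on daylight time, UTC−09:00.
03:00 Quoreth Standard Time + 9h = 12:00 UTC.
1 February 2018 is a Thursday, so the first Friday is February 2 and the second is February 9.
1 October 2018 is a Monday, so the first Monday is October 1 and the second is October 8.
At the standard offset (UTC+09:30), 12:00 UTC + 9h30m = 21:30 Ardir Republic standard time.
The standard-time date in Ardir Republic, April 21, 2018, falls between 9 February and 8 October, so daylight saving is in effect and Ardir Republic is at UTC+10:30.
12:00 UTC + 10h30m = 22:30 Ardir Republic.

22:30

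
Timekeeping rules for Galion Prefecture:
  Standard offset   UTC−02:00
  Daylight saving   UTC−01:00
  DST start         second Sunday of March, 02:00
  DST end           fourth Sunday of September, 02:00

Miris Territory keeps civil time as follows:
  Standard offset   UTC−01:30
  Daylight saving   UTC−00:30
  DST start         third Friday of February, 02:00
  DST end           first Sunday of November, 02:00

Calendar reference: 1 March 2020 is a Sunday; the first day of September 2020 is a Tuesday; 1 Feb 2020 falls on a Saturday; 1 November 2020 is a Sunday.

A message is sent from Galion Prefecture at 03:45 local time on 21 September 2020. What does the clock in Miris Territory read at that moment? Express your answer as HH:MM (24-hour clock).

04:15

1 March 2020 is a Sunday, so the first Sunday is March 1 and the second is March 8.
1 September 2020 is a Tuesday, so the first Sunday is September 6 and the fourth is September 27.
21 September 2020 falls between 8 March and 27 September, so daylight saving is in effect and Galion Prefecture is at UTC−01:00.
03:45 Galion Prefecture + 1h = 04:45 UTC.
1 February 2020 is a Saturday, so the first Friday is February 7 and the third is February 21.
1 November 2020 is a Sunday, so the first Sunday is November 1.
At the standard offset (UTC−01:30), 04:45 UTC − 1h30m = 03:15 Miris Territory standard time.
The standard-time date in Miris Territory, 21 September 2020, falls between 21 February and 1 November, so daylight saving is in effect and Miris Territory is at UTC−00:30.
04:45 UTC − 0h30m = 04:15 Miris Territory.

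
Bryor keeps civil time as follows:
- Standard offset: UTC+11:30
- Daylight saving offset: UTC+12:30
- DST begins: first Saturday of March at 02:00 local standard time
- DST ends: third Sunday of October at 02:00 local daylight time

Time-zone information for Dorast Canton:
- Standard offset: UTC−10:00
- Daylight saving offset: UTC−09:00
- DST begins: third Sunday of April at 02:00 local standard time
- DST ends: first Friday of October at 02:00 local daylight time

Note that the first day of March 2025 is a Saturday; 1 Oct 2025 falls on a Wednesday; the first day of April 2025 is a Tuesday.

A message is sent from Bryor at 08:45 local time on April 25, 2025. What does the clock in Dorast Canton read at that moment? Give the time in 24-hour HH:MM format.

1 March 2025 is a Saturday, so the first Saturday is March 1.
1 October 2025 is a Wednesday, so the first Sunday is October 5 and the third is October 19.
April 25, 2025 lies within the daylight-saving period (1 March – 19 October), so Bryor is on daylight time, UTC+12:30.
08:45 Bryor − 12h30m = 20:15 UTC (rolling into the previous day, 24 April 2025).
1 April 2025 is a Tuesday, so the first Sunday is April 6 and the third is April 20.
1 October 2025 is a Wednesday, so the first Friday is October 3.
At the standard offset (UTC−10:00), 20:15 UTC − 10h = 10:15 Dorast Canton standard time.
The standard-time date in Dorast Canton, April 24, 2025, lies within the daylight-saving period (20 April – 3 October), so Dorast Canton is on daylight time, UTC−09:00.
20:15 UTC − 9h = 11:15 Dorast Canton.

11:15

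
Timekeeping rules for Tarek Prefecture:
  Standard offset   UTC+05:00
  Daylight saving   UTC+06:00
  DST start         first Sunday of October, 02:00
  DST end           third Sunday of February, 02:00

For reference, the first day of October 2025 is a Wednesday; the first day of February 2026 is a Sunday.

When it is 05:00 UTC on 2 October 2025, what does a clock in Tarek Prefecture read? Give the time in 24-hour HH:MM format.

10:00

1 October 2025 is a Wednesday, so the first Sunday is October 5.
1 February 2026 is a Sunday, so the first Sunday is February 1 and the third is February 15.
At the standard offset (UTC+05:00), 05:00 UTC + 5h = 10:00 Tarek Prefecture standard time.
The standard-time date in Tarek Prefecture, 2 October 2025, does not fall between 5 October 2025 and 15 February 2026, so daylight saving is not in effect and Tarek Prefecture is at UTC+05:00.
05:00 UTC + 5h = 10:00 local.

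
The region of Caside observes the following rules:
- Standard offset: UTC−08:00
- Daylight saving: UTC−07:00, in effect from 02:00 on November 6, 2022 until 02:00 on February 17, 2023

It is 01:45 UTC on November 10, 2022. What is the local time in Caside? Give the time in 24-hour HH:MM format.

18:45

At the standard offset (UTC−08:00), 01:45 UTC − 8h = 17:45 Caside standard time (rolling into the previous day, 9 November 2022).
The standard-time date in Caside, November 9, 2022, falls between 6 November 2022 and 17 February 2023, so daylight saving is in effect and Caside is at UTC−07:00.
01:45 UTC − 7h = 18:45 local (rolling into the previous day, 9 November 2022).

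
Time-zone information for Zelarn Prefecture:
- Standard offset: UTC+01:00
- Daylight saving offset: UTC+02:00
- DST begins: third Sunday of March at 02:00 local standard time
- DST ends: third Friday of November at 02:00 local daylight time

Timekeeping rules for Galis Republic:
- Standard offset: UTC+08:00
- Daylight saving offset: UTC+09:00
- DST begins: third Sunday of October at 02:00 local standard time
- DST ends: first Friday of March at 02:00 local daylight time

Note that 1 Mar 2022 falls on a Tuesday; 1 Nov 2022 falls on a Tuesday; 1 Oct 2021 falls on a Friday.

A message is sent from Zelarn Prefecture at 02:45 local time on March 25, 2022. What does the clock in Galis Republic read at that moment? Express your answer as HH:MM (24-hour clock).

1 March 2022 is a Tuesday, so the first Sunday is March 6 and the third is March 20.
1 November 2022 is a Tuesday, so the first Friday is November 4 and the third is November 18.
March 25, 2022 falls between 20 March and 18 November, so daylight saving is in effect and Zelarn Prefecture is at UTC+02:00.
02:45 Zelarn Prefecture − 2h = 00:45 UTC.
1 October 2021 is a Friday, so the first Sunday is October 3 and the third is October 17.
1 March 2022 is a Tuesday, so the first Friday is March 4.
At the standard offset (UTC+08:00), 00:45 UTC + 8h = 08:45 Galis Republic standard time.
The standard-time date in Galis Republic, March 25, 2022, does not fall between 17 October 2021 and 4 March 2022, so daylight saving is not in effect and Galis Republic is at UTC+08:00.
00:45 UTC + 8h = 08:45 Galis Republic.

08:45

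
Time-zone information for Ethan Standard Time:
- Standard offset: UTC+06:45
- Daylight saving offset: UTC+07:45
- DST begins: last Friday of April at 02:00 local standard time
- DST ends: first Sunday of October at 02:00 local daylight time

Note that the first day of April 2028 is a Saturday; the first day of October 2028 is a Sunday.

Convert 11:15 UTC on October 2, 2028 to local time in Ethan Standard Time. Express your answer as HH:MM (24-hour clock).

1 April 2028 is a Saturday, so Fridays fall on 7, 14, 21, 28; the last is April 28.
1 October 2028 is a Sunday, so the first Sunday is October 1.
At the standard offset (UTC+06:45), 11:15 UTC + 6h45m = 18:00 Ethan Standard Time standard time.
The standard-time date in Ethan Standard Time, October 2, 2028, does not fall between 28 April and 1 October, so daylight saving is not in effect and Ethan Standard Time is at UTC+06:45.
11:15 UTC + 6h45m = 18:00 local.

18:00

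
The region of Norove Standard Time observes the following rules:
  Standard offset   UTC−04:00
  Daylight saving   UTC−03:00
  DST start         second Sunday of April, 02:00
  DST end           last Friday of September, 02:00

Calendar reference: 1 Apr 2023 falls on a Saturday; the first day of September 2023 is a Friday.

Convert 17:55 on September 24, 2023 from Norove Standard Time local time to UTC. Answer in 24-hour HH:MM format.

20:55

1 April 2023 is a Saturday, so the first Sunday is April 2 and the second is April 9.
1 September 2023 is a Friday, so Fridays fall on 1, 8, 15, 22, 29; the last is September 29.
September 24, 2023 lies within the daylight-saving period (9 April – 29 September), so Norove Standard Time is on daylight time, UTC−03:00.
17:55 local + 3h = 20:55 UTC.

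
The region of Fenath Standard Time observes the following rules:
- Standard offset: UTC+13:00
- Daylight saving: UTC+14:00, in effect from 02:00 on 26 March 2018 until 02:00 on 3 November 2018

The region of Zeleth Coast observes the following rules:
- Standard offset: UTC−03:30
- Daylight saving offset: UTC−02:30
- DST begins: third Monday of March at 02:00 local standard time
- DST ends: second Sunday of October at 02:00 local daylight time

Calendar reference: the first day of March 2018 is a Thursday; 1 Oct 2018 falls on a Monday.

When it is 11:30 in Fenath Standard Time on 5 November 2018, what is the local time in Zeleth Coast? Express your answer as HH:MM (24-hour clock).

19:00

5 November 2018 does not fall between 26 March and 3 November, so daylight saving is not in effect and Fenath Standard Time is at UTC+13:00.
11:30 Fenath Standard Time − 13h = 22:30 UTC (rolling into the previous day, 4 November 2018).
1 March 2018 is a Thursday, so the first Monday is March 5 and the third is March 19.
1 October 2018 is a Monday, so the first Sunday is October 7 and the second is October 14.
At the standard offset (UTC−03:30), 22:30 UTC − 3h30m = 19:00 Zeleth Coast standard time.
Daylight saving runs 19 March – 14 October; the standard-time date in Zeleth Coast, 4 November 2018, is outside that window, so Zeleth Coast is on standard time at UTC−03:30.
22:30 UTC − 3h30m = 19:00 Zeleth Coast.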